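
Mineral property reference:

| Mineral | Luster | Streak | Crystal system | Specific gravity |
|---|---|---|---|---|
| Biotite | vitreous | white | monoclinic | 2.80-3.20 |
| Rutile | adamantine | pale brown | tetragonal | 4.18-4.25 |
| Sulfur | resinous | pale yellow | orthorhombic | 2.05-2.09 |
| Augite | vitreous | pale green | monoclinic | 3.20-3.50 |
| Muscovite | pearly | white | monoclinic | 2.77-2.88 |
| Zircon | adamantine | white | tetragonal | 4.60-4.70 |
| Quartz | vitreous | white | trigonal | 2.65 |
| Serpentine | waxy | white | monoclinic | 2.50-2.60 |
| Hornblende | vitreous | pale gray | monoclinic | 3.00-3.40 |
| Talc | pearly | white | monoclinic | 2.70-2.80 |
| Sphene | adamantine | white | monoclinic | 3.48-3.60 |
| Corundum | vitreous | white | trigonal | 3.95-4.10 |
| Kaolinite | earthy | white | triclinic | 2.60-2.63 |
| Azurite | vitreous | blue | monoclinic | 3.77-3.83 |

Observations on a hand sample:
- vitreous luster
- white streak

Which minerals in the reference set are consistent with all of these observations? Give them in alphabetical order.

Biotite, Corundum, Quartz

Vitreous luster — Biotite, Augite, Quartz, Hornblende, Corundum, Azurite remain.
White streak excludes Augite, Hornblende, Azurite.
Remaining candidates: Biotite, Corundum, Quartz.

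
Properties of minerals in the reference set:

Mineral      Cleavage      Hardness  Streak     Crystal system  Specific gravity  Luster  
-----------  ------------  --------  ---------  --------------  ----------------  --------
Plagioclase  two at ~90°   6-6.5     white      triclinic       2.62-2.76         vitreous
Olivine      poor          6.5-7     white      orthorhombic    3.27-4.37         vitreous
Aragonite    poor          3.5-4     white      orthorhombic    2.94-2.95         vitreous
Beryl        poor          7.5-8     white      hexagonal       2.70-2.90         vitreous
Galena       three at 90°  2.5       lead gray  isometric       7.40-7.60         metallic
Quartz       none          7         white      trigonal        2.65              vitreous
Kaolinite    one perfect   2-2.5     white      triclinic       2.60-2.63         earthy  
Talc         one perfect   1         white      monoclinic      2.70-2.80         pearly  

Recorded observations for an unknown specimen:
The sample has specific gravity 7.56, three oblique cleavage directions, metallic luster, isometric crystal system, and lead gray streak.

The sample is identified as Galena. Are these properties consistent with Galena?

Specific gravity 7.56 — consistent with Galena (SG 7.40-7.60).
Three oblique cleavage directions — Galena has cleavage three at 90°; a mismatch.
Metallic luster — consistent with Galena (metallic luster).
Isometric crystal system — consistent with Galena (isometric system).
Lead gray streak — consistent with Galena (lead gray streak).
Cleavage alone is enough to reject Galena.

Inconsistent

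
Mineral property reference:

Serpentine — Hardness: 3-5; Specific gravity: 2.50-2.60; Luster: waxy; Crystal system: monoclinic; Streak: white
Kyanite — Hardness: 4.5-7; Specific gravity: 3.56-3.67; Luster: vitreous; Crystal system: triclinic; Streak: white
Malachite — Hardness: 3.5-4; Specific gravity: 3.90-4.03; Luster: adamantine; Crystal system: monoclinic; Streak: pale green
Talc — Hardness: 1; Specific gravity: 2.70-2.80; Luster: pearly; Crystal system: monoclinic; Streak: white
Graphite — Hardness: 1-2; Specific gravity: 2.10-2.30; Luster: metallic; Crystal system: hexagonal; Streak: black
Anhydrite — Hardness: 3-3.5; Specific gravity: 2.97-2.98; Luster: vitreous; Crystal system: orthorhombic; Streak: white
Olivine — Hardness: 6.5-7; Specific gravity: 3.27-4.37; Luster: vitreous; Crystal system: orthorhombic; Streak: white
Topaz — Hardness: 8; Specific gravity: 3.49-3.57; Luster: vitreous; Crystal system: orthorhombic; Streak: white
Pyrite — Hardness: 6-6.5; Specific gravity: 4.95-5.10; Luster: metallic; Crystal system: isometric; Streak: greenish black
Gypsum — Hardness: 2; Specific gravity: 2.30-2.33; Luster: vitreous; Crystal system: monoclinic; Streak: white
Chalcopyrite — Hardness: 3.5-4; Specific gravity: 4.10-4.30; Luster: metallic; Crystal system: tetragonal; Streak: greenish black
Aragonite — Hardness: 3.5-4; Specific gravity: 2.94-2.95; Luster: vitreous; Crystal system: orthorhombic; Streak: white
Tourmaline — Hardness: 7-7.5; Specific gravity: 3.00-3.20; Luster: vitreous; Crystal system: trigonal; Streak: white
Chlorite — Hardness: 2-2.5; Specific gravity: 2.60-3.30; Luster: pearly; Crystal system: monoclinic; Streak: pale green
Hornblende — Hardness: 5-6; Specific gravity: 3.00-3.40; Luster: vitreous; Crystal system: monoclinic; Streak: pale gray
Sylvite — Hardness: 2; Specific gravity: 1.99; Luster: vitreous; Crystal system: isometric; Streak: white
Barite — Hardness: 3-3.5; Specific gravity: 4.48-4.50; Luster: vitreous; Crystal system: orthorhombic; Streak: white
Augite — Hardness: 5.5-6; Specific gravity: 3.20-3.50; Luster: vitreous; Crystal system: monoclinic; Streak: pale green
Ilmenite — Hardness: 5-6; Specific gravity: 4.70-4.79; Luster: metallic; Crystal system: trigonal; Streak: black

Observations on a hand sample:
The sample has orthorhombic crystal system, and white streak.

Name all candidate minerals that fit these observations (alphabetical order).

Orthorhombic crystal system: Anhydrite, Olivine, Topaz, Aragonite, Barite remain.
White streak: every remaining candidate is consistent.
The minerals that satisfy all observations are Anhydrite, Aragonite, Barite, Olivine, Topaz.

Anhydrite, Aragonite, Barite, Olivine, Topaz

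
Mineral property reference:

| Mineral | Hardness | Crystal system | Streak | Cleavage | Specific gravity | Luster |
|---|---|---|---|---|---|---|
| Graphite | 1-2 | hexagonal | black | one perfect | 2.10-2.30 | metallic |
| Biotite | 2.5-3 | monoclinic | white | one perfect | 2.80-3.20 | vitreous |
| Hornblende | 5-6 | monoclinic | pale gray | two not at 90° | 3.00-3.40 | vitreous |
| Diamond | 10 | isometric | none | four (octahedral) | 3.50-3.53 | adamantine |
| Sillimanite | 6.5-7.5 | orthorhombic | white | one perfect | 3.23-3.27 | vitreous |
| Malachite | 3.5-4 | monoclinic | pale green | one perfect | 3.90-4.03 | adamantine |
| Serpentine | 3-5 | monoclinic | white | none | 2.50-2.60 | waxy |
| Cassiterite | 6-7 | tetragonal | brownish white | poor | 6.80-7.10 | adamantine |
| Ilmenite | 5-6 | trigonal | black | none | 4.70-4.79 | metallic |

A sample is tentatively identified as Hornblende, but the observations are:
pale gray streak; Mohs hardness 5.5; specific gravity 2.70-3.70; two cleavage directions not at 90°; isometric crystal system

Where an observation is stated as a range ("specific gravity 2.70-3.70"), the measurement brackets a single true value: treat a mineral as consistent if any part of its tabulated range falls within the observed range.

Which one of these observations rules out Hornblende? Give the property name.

Pale gray streak: Hornblende has pale gray streak — matches.
Mohs hardness 5.5: Hornblende has hardness 5-6 — matches.
Specific gravity 2.70-3.70: Hornblende has SG 3.00-3.40 — matches.
Two cleavage directions not at 90°: Hornblende has cleavage two not at 90° — matches.
Isometric crystal system: Hornblende has monoclinic system — inconsistent.
The crystal system is the one property that does not fit.

crystal system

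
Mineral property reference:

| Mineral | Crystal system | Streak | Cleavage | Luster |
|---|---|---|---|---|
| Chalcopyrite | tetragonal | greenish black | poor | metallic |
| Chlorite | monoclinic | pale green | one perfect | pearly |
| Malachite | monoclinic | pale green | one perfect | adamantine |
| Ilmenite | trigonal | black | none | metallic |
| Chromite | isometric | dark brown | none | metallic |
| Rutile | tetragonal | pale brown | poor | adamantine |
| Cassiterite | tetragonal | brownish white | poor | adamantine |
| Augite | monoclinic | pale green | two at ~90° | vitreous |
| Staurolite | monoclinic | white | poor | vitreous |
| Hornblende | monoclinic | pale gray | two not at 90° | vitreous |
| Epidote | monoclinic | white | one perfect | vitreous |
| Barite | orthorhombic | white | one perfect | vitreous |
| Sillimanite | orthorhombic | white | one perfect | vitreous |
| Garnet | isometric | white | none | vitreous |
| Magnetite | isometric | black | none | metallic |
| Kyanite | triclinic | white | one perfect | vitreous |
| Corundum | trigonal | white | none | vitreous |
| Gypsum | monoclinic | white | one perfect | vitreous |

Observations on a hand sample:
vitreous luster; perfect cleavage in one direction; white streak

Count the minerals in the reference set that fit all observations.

Vitreous luster: only Augite, Staurolite, Hornblende, Epidote, Barite, Sillimanite, Garnet, Kyanite, Corundum, Gypsum remain.
Perfect cleavage in one direction eliminates Augite, Staurolite, Hornblende, Garnet, Corundum.
White streak: all remaining candidates fit.
Consistent with every observation: Barite, Epidote, Gypsum, Kyanite, Sillimanite.
That is 5 minerals.

5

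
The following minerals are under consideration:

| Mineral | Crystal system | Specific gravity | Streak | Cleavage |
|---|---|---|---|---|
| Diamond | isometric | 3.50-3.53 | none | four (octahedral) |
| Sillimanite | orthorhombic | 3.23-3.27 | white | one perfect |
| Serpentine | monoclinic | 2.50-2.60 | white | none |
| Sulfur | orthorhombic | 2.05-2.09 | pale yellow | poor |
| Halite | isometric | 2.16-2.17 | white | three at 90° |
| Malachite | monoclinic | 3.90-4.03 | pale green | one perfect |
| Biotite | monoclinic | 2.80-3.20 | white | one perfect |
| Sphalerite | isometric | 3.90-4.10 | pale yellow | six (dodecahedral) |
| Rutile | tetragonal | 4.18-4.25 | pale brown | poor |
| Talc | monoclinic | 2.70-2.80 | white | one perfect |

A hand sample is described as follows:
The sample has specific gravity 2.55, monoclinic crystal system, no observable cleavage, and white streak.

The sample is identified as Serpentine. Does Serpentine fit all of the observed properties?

Yes

Specific gravity 2.55 — fits Serpentine (SG 2.50-2.60).
Monoclinic crystal system — fits Serpentine (monoclinic system).
No observable cleavage — fits Serpentine (cleavage none).
White streak — fits Serpentine (white streak).
All observations are consistent with the tabulated values for Serpentine.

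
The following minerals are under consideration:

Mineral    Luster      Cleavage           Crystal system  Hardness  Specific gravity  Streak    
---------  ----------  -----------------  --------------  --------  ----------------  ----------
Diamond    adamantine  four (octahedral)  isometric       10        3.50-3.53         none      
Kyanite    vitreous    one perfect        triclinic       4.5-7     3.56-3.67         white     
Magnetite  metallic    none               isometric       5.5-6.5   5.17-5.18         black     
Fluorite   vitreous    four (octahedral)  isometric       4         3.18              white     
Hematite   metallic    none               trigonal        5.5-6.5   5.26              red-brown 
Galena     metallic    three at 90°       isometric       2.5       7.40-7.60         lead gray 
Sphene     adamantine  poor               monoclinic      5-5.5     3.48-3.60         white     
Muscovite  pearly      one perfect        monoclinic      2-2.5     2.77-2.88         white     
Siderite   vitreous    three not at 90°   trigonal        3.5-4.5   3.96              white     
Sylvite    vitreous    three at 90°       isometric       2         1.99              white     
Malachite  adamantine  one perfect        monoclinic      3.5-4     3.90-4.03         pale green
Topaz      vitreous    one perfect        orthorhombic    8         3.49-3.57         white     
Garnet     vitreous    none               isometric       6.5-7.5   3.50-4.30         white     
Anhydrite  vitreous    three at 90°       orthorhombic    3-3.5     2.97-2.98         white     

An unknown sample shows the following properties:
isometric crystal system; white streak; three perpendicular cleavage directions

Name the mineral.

Isometric crystal system: only Diamond, Magnetite, Fluorite, Galena, Sylvite, Garnet remain.
White streak rules out Diamond, Magnetite, Galena.
Three perpendicular cleavage directions: only Sylvite remains.
The only mineral consistent with every observation is Sylvite.

Sylvite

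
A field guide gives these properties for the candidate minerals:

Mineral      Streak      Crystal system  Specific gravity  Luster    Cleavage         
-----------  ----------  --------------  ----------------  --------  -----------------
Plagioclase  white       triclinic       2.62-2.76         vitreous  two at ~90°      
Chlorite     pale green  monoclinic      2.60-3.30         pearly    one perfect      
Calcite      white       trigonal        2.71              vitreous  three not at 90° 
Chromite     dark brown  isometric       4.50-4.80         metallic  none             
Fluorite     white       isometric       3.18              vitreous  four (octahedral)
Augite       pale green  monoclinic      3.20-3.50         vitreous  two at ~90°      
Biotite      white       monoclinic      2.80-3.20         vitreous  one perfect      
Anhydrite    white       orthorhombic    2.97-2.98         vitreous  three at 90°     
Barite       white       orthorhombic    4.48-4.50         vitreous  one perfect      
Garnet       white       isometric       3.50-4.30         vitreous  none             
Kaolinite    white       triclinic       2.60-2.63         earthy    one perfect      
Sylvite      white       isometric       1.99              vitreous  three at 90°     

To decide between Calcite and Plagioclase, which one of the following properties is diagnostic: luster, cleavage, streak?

Luster: both vitreous — shared.
Cleavage: Calcite three not at 90°, Plagioclase two at ~90° — different.
Streak: both white — shared.
Only cleavage differs between Calcite and Plagioclase among the listed tests.

cleavage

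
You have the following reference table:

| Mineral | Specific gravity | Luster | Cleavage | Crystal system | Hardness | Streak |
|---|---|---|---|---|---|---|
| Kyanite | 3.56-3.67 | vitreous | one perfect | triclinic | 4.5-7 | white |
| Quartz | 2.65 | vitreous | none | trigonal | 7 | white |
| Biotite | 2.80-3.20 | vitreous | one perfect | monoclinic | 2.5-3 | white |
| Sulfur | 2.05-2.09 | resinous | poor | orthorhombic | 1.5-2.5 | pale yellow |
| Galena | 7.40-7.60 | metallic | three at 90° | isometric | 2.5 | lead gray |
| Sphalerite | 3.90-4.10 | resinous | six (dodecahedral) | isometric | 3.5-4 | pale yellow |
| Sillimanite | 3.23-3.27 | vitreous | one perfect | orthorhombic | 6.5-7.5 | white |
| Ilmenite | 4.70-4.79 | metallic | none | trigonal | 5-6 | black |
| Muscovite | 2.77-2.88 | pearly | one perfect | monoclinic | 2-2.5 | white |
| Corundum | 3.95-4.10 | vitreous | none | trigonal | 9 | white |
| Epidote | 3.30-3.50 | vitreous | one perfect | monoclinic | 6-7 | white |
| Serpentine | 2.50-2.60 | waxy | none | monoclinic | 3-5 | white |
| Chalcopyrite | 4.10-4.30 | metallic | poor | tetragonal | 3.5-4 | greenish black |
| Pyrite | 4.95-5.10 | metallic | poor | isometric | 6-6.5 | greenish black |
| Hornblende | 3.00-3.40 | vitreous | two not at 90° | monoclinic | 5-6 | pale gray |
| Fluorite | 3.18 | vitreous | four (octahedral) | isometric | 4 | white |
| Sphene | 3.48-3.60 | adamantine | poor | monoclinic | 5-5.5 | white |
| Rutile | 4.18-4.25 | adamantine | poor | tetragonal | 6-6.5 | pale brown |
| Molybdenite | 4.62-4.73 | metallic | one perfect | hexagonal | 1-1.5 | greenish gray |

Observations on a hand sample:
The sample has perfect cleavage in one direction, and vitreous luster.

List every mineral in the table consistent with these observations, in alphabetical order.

Perfect cleavage in one direction: Kyanite, Biotite, Sillimanite, Muscovite, Epidote, Molybdenite remain.
Vitreous luster excludes Muscovite, Molybdenite.
Consistent with every observation: Biotite, Epidote, Kyanite, Sillimanite.

Biotite, Epidote, Kyanite, Sillimanite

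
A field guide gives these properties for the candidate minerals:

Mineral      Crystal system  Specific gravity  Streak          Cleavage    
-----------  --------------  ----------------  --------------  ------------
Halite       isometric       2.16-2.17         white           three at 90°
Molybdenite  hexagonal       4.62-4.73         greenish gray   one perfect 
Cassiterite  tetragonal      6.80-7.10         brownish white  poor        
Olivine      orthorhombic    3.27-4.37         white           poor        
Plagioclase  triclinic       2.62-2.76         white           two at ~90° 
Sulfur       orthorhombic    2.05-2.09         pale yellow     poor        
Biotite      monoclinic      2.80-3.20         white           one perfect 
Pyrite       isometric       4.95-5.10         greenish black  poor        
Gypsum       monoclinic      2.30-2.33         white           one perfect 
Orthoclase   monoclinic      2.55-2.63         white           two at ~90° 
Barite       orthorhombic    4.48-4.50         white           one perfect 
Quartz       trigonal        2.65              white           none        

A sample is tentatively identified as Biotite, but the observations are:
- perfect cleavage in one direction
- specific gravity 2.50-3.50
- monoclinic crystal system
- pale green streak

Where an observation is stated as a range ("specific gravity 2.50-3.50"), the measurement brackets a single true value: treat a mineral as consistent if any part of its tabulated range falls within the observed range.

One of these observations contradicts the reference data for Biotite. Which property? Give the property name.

streak

Perfect cleavage in one direction: Biotite has cleavage one perfect — agrees.
Specific gravity 2.50-3.50: Biotite has SG 2.80-3.20 — agrees.
Monoclinic crystal system: Biotite has monoclinic system — agrees.
Pale green streak: Biotite has white streak — inconsistent.
Only the streak is inconsistent.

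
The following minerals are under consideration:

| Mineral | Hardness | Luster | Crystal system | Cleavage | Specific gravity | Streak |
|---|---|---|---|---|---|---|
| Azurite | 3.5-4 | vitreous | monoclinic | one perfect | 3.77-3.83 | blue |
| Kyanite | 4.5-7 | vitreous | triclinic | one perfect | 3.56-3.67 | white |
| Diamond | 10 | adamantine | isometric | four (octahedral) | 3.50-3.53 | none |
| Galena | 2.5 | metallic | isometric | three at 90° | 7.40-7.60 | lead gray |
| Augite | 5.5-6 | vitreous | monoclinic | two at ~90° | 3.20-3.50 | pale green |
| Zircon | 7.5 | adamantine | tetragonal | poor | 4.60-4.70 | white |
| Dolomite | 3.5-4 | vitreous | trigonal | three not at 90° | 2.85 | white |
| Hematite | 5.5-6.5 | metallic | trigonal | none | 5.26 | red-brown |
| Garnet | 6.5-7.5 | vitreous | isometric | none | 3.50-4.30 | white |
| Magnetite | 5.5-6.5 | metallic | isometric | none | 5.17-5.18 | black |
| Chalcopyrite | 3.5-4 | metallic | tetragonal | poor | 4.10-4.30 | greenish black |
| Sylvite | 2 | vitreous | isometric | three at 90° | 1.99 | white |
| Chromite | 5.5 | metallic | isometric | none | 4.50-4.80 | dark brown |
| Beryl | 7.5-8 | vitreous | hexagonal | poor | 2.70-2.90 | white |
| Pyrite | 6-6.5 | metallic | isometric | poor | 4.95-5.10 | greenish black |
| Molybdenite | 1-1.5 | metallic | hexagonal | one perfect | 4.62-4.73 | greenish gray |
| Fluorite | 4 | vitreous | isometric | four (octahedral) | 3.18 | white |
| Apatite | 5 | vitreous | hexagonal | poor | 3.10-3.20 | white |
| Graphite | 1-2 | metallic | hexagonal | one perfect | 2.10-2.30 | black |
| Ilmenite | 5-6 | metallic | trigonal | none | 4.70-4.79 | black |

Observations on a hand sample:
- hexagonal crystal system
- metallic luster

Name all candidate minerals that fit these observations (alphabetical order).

Graphite, Molybdenite

Hexagonal crystal system: leaves Beryl, Molybdenite, Apatite, Graphite.
Metallic luster is inconsistent with Beryl, Apatite.
Remaining candidates: Graphite, Molybdenite.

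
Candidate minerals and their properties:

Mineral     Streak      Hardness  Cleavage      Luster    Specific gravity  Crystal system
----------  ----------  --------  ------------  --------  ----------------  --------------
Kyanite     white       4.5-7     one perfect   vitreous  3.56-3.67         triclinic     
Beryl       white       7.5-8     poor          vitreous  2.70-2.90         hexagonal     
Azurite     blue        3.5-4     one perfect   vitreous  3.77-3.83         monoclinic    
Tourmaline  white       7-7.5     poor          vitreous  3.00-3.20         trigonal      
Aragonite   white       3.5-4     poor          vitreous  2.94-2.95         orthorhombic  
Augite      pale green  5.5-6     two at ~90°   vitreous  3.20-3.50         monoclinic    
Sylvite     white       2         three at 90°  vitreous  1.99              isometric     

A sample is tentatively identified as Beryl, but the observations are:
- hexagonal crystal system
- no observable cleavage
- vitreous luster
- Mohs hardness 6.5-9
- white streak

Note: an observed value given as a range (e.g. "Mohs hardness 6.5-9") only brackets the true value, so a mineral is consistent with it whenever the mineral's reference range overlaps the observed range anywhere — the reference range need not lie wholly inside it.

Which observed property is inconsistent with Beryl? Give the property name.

cleavage

Hexagonal crystal system: Beryl has hexagonal system — within range.
No observable cleavage: Beryl has cleavage poor — does not match.
Vitreous luster: Beryl has vitreous luster — within range.
Mohs hardness 6.5-9: Beryl has hardness 7.5-8 — within range.
White streak: Beryl has white streak — within range.
Everything matches except the cleavage.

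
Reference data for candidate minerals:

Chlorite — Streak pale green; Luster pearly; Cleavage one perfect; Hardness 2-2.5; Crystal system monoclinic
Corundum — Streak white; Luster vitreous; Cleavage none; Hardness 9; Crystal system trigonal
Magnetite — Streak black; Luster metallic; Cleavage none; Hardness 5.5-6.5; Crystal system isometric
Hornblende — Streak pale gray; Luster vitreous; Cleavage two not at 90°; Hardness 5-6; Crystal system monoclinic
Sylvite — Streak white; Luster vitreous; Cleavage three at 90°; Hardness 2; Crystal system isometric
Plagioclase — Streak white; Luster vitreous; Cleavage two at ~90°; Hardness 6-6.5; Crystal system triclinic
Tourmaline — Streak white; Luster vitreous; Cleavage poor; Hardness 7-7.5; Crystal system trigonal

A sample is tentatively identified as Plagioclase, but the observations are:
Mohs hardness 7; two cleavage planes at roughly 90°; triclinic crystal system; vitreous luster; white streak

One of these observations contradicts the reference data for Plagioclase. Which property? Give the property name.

Mohs hardness 7: Plagioclase has hardness 6-6.5 — outside the reference range.
Two cleavage planes at roughly 90°: Plagioclase has cleavage two at ~90° — consistent.
Triclinic crystal system: Plagioclase has triclinic system — consistent.
Vitreous luster: Plagioclase has vitreous luster — consistent.
White streak: Plagioclase has white streak — consistent.
The hardness is the one property that does not fit.

hardness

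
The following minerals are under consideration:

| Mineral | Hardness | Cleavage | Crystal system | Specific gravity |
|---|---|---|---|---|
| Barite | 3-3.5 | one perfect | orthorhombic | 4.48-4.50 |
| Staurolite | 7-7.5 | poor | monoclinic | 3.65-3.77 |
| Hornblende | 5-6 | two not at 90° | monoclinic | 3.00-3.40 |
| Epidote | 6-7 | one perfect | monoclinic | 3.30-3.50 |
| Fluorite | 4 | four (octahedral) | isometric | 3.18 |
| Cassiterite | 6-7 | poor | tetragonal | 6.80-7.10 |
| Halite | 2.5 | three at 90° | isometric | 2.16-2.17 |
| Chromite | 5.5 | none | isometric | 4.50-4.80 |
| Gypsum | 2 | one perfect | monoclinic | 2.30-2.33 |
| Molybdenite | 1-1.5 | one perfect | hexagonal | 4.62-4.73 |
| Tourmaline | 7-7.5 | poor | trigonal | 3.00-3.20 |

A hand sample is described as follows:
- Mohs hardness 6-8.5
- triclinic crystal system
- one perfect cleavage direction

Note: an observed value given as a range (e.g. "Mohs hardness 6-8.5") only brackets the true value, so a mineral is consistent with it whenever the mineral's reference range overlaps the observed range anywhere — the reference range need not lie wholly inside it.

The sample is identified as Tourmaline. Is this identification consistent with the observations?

Mohs hardness 6-8.5 — consistent with Tourmaline (hardness 7-7.5).
Triclinic crystal system — Tourmaline has trigonal system; inconsistent.
One perfect cleavage direction — Tourmaline has cleavage poor; inconsistent.
2 of the observed properties are inconsistent with Tourmaline.

Inconsistent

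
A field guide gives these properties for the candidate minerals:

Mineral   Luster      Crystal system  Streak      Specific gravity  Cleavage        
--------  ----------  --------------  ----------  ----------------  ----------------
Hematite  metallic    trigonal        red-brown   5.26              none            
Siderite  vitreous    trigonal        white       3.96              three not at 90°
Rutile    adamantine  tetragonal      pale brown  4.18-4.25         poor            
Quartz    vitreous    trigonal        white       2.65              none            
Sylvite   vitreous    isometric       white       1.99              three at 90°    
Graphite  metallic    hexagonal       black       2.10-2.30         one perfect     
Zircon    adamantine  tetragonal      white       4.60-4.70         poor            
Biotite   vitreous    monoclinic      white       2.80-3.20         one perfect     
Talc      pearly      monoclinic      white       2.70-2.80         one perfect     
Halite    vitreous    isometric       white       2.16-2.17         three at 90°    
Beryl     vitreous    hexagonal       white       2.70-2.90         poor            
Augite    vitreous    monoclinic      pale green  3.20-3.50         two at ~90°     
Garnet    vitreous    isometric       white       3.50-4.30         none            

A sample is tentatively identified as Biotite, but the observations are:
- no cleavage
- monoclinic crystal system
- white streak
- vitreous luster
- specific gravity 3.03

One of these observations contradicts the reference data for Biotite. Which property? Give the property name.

cleavage

No cleavage: Biotite has cleavage one perfect — does not match.
Monoclinic crystal system: Biotite has monoclinic system — within range.
White streak: Biotite has white streak — within range.
Vitreous luster: Biotite has vitreous luster — within range.
Specific gravity 3.03: Biotite has SG 2.80-3.20 — within range.
Everything matches except the cleavage.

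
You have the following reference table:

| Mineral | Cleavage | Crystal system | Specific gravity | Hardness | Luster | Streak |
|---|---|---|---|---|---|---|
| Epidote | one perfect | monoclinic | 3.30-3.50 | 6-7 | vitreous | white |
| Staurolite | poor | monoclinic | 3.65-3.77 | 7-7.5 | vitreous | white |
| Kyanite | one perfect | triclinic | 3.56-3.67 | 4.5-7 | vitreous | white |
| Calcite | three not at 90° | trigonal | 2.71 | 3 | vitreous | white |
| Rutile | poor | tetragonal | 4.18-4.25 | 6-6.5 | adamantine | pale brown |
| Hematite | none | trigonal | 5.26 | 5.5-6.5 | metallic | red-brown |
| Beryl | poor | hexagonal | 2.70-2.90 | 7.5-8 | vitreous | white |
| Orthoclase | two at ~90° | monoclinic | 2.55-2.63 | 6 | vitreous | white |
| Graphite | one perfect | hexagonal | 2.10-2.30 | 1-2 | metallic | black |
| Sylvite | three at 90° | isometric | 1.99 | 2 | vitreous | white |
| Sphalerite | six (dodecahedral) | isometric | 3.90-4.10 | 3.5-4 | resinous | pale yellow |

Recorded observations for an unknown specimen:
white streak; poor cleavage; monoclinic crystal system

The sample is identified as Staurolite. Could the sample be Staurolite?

Yes

White streak — matches Staurolite (white streak).
Poor cleavage — matches Staurolite (cleavage poor).
Monoclinic crystal system — matches Staurolite (monoclinic system).
Nothing contradicts Staurolite.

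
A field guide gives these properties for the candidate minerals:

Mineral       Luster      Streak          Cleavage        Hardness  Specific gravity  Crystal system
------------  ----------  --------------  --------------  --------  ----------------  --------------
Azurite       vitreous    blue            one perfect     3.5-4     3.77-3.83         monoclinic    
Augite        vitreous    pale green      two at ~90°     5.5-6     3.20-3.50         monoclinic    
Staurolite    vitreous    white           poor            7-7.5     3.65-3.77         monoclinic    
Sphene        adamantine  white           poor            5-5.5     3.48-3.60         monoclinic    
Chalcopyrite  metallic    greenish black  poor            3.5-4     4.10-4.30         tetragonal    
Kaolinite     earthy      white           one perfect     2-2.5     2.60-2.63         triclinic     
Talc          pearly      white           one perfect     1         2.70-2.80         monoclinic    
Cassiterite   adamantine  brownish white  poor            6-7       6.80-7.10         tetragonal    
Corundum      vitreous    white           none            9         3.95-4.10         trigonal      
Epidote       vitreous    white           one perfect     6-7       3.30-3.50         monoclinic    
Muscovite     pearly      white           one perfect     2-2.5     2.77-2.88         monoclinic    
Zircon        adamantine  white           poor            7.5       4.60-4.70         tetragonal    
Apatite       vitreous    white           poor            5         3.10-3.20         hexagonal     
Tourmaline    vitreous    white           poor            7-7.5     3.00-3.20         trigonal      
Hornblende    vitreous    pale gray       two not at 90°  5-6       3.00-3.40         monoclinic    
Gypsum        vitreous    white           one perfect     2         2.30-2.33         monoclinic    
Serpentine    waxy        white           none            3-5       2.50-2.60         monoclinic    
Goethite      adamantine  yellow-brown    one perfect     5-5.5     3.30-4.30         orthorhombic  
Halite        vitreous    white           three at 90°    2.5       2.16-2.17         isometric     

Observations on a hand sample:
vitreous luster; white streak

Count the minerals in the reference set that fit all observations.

7

Vitreous luster: narrows the field to Azurite, Augite, Staurolite, Corundum, Epidote, Apatite, Tourmaline, Hornblende, Gypsum, Halite.
White streak excludes Azurite, Augite, Hornblende.
Consistent with every observation: Apatite, Corundum, Epidote, Gypsum, Halite, Staurolite, Tourmaline.
That is 7 minerals.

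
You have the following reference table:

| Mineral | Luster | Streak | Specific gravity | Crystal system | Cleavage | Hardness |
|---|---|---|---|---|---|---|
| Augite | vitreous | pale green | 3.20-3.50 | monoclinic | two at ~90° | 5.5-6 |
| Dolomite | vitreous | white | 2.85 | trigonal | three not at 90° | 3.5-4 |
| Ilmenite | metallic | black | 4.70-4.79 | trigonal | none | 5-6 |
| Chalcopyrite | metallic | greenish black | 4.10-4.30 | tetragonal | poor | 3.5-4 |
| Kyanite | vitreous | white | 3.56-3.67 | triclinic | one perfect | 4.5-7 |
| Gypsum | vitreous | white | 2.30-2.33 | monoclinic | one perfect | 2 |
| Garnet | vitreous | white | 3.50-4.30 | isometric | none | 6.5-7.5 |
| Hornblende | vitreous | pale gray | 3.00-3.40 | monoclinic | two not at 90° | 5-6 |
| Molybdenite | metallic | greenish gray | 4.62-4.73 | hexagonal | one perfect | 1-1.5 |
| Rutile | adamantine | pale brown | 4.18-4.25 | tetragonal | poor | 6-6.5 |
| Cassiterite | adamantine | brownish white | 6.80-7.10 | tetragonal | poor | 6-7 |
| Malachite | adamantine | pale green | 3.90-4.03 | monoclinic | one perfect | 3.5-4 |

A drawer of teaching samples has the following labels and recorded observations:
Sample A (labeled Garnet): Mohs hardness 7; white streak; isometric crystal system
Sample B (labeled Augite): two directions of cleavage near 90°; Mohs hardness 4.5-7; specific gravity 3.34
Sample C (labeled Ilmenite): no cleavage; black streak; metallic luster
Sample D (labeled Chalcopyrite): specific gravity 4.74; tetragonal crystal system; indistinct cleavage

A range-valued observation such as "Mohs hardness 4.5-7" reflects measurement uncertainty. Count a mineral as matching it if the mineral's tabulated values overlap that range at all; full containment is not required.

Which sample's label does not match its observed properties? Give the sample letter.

Sample A: every observation is compatible with the reference values for Garnet.
Sample B: every observation is compatible with the reference values for Augite.
Sample C: every observation is compatible with the reference values for Ilmenite.
Sample D: Chalcopyrite has SG 4.10-4.30, but the record shows specific gravity 4.74 — this label is wrong.
The mislabeled specimen is D.

D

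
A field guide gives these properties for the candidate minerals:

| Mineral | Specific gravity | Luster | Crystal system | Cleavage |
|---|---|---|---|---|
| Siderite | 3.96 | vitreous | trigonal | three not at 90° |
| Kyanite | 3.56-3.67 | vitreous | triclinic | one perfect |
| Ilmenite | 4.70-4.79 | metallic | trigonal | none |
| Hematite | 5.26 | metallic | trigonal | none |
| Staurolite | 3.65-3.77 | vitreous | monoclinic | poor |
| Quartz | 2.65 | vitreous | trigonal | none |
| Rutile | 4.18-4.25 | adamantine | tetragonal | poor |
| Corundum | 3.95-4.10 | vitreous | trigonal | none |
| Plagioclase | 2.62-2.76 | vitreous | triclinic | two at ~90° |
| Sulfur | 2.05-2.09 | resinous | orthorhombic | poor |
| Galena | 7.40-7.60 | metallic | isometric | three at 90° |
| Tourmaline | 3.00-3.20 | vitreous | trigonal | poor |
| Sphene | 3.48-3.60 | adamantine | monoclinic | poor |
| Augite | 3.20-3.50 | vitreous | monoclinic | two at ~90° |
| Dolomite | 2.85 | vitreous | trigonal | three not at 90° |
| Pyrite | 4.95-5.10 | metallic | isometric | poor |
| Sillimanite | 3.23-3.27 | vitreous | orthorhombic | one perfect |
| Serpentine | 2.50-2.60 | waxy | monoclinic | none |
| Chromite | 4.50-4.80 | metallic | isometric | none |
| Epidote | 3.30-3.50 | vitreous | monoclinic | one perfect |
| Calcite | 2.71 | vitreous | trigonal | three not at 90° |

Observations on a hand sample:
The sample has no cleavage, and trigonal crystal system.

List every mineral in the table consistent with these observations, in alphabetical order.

Corundum, Hematite, Ilmenite, Quartz

No cleavage — narrows the field to Ilmenite, Hematite, Quartz, Corundum, Serpentine, Chromite.
Trigonal crystal system rules out Serpentine, Chromite.
Remaining candidates: Corundum, Hematite, Ilmenite, Quartz.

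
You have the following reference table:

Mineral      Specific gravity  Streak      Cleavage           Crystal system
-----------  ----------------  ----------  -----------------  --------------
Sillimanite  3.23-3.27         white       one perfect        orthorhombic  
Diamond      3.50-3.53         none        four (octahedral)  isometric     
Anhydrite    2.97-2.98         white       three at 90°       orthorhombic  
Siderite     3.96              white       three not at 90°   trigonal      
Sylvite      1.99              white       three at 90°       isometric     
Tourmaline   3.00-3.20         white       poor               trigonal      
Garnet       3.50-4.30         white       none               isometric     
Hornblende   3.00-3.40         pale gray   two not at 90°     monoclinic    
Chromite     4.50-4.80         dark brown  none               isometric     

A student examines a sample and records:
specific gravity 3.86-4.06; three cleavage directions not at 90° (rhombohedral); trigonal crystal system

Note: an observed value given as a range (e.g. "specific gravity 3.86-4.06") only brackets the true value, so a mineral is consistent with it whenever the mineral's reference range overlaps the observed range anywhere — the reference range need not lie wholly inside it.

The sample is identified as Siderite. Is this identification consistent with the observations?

Consistent

Specific gravity 3.86-4.06 — agrees with Siderite (SG 3.96).
Three cleavage directions not at 90° (rhombohedral) — agrees with Siderite (cleavage three not at 90°).
Trigonal crystal system — agrees with Siderite (trigonal system).
All observations are consistent with the tabulated values for Siderite.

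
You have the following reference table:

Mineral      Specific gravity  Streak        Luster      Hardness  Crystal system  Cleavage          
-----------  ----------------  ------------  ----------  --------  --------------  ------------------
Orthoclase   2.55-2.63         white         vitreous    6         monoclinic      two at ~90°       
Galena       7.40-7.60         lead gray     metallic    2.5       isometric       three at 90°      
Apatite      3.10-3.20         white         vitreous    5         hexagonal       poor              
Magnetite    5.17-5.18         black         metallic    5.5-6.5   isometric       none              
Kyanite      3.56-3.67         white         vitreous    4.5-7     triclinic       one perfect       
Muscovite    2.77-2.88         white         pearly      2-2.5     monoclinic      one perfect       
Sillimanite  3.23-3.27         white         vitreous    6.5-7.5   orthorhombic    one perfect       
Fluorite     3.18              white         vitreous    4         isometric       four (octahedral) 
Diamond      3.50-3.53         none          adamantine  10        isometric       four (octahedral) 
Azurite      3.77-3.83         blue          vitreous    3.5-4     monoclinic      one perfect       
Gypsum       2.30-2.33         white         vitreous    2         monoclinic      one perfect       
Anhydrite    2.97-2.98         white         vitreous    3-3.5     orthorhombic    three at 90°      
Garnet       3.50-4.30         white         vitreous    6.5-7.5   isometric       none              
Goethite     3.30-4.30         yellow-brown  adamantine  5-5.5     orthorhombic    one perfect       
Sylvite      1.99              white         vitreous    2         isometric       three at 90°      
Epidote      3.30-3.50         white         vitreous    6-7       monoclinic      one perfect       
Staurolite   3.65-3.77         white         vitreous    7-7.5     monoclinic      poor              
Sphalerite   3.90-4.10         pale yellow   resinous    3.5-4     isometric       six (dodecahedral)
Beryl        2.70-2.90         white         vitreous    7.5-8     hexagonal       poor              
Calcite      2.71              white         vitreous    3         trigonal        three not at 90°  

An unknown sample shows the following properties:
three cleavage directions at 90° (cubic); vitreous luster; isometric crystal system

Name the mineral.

Sylvite

Three cleavage directions at 90° (cubic) — leaves Galena, Anhydrite, Sylvite.
Vitreous luster excludes Galena.
Isometric crystal system excludes Anhydrite.
Only Sylvite satisfies all observations.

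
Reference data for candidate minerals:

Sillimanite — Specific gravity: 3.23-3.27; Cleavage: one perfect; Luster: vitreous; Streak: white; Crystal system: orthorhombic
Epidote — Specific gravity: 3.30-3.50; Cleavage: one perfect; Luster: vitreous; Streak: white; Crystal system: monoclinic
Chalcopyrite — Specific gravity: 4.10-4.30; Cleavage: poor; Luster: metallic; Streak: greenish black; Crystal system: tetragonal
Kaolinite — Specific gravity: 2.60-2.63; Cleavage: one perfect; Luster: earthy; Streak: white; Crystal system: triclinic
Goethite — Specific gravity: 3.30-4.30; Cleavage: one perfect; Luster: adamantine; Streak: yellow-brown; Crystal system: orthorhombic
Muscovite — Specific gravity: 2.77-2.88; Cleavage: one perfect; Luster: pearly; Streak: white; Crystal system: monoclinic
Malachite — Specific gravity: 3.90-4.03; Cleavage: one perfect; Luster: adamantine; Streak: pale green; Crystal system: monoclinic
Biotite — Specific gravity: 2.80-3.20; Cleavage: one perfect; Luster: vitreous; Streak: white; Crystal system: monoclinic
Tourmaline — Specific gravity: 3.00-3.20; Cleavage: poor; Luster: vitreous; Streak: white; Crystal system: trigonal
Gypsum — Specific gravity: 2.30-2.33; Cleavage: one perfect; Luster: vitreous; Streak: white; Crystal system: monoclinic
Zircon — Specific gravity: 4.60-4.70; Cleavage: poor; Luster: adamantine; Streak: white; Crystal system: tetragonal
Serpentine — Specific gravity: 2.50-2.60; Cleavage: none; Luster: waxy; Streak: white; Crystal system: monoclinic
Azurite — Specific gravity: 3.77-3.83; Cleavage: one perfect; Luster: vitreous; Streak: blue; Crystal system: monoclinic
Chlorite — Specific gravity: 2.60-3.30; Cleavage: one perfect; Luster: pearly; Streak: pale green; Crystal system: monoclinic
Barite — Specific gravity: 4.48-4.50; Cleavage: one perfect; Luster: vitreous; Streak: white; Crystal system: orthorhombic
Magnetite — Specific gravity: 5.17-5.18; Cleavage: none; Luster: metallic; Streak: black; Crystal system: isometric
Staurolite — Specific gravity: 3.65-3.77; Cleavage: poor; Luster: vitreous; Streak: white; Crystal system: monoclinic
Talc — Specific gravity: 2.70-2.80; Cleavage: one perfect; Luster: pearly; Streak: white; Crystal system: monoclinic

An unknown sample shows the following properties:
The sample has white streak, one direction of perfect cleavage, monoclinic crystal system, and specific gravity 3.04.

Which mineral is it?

White streak is inconsistent with Chalcopyrite, Goethite, Malachite, Azurite, Chlorite, Magnetite.
One direction of perfect cleavage excludes Tourmaline, Zircon, Serpentine, Staurolite.
Monoclinic crystal system is inconsistent with Sillimanite, Kaolinite, Barite.
Specific gravity 3.04: narrows the field to Biotite.
Only Biotite satisfies all observations.

Biotite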